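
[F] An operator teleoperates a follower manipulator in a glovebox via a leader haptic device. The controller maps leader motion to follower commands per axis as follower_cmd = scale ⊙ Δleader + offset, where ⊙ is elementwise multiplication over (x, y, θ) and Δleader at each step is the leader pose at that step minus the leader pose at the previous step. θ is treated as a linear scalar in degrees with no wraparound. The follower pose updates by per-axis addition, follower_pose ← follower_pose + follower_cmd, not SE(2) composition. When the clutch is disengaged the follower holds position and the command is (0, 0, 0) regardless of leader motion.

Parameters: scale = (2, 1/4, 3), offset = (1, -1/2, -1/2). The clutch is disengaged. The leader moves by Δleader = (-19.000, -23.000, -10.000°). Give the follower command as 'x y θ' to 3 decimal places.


clutch disengaged → follower holds; cmd = (0, 0, 0)

0.000 0.000 0.000


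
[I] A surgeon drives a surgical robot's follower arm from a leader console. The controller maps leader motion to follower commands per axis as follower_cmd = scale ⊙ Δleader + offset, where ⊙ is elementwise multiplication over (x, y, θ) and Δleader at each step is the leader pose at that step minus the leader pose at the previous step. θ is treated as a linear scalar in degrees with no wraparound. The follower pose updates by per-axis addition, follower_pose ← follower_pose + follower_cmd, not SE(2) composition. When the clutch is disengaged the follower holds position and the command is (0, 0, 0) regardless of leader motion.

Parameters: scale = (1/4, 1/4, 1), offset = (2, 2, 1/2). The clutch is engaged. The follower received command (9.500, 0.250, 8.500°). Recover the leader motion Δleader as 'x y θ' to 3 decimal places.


axis x: (9.500 − 2) / (1/4) = 30.000
axis y: (0.250 − 2) / (1/4) = -7.000
axis θ: (8.500 − 1/2) / (1) = 8.000

30.000 -7.000 8.000


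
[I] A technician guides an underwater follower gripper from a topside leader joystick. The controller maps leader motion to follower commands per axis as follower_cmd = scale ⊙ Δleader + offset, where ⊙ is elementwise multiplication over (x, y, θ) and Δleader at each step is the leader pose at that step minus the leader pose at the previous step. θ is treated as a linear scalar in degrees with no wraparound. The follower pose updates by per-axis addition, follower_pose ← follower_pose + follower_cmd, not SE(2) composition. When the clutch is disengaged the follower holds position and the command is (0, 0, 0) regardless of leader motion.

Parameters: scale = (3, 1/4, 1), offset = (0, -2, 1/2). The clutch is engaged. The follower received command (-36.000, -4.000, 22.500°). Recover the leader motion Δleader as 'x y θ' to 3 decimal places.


axis x: (-36.000 − 0) / (3) = -12.000
axis y: (-4.000 − -2) / (1/4) = -8.000
axis θ: (22.500 − 1/2) / (1) = 22.000

-12.000 -8.000 22.000


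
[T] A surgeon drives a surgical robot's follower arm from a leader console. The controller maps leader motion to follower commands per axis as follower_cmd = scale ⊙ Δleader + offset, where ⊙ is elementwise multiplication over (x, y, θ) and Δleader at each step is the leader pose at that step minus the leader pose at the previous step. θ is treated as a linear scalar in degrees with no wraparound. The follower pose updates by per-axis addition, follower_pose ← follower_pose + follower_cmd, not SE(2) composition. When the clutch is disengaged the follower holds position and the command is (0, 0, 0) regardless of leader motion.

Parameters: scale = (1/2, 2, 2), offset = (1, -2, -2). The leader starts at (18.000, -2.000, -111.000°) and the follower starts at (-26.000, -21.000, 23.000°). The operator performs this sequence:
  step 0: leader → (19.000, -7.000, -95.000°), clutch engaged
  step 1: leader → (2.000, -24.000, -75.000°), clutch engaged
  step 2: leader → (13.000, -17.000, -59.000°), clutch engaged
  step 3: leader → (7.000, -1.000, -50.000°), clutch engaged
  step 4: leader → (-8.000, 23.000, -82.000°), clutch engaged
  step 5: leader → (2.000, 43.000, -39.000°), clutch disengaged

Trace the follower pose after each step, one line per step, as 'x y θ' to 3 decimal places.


step 0: Δleader=(1.000, -5.000, 16.000°), engaged; cmd=(1.500, -12.000, 30.000°) → follower=(-24.500, -33.000, 53.000°)
step 1: Δleader=(-17.000, -17.000, 20.000°), engaged; cmd=(-7.500, -36.000, 38.000°) → follower=(-32.000, -69.000, 91.000°)
step 2: Δleader=(11.000, 7.000, 16.000°), engaged; cmd=(6.500, 12.000, 30.000°) → follower=(-25.500, -57.000, 121.000°)
step 3: Δleader=(-6.000, 16.000, 9.000°), engaged; cmd=(-2.000, 30.000, 16.000°) → follower=(-27.500, -27.000, 137.000°)
step 4: Δleader=(-15.000, 24.000, -32.000°), engaged; cmd=(-6.500, 46.000, -66.000°) → follower=(-34.000, 19.000, 71.000°)
step 5: Δleader=(10.000, 20.000, 43.000°), disengaged; cmd=(0,0,0) → follower holds at (-34.000, 19.000, 71.000°)

-24.500 -33.000 53.000
-32.000 -69.000 91.000
-25.500 -57.000 121.000
-27.500 -27.000 137.000
-34.000 19.000 71.000
-34.000 19.000 71.000


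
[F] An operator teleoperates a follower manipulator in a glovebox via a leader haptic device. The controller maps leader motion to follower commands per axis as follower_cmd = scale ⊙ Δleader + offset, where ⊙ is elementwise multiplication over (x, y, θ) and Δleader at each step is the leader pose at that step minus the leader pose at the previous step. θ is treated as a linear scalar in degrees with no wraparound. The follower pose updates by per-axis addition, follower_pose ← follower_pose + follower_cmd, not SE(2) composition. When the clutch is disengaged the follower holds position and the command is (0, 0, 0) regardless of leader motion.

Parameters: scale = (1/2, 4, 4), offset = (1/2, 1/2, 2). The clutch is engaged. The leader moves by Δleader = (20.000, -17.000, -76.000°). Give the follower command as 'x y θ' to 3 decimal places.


10.500 -67.500 -302.000

axis x: 1/2·20.000 + 1/2 = 10.500
axis y: 4·-17.000 + 1/2 = -67.500
axis θ: 4·-76.000 + 2 = -302.000


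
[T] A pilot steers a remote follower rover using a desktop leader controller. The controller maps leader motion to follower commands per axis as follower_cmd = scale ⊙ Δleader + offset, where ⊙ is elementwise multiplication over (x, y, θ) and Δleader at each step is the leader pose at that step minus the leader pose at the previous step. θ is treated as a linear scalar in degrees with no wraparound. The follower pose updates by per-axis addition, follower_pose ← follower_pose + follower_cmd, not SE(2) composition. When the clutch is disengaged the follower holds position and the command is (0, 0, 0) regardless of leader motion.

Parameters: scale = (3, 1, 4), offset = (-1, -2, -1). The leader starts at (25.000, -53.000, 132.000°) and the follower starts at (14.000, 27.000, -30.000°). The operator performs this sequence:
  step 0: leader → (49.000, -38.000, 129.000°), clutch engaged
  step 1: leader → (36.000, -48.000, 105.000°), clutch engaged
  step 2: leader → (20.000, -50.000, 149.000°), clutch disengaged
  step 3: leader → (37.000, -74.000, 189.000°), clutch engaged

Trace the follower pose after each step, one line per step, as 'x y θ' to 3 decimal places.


step 0: Δleader=(24.000, 15.000, -3.000°), engaged; cmd=(71.000, 13.000, -13.000°) → follower=(85.000, 40.000, -43.000°)
step 1: Δleader=(-13.000, -10.000, -24.000°), engaged; cmd=(-40.000, -12.000, -97.000°) → follower=(45.000, 28.000, -140.000°)
step 2: Δleader=(-16.000, -2.000, 44.000°), disengaged; cmd=(0,0,0) → follower holds at (45.000, 28.000, -140.000°)
step 3: Δleader=(17.000, -24.000, 40.000°), engaged; cmd=(50.000, -26.000, 159.000°) → follower=(95.000, 2.000, 19.000°)

85.000 40.000 -43.000
45.000 28.000 -140.000
45.000 28.000 -140.000
95.000 2.000 19.000


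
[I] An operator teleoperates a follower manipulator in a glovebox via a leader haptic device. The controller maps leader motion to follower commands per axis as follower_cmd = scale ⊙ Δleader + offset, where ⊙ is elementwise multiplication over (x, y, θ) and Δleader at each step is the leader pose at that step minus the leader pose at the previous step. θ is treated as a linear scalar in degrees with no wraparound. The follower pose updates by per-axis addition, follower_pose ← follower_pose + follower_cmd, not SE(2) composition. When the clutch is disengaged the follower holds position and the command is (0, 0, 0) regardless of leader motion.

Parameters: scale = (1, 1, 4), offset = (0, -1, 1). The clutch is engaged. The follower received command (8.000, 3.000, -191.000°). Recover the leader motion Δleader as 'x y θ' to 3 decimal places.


axis x: (8.000 − 0) / (1) = 8.000
axis y: (3.000 − -1) / (1) = 4.000
axis θ: (-191.000 − 1) / (4) = -48.000

8.000 4.000 -48.000


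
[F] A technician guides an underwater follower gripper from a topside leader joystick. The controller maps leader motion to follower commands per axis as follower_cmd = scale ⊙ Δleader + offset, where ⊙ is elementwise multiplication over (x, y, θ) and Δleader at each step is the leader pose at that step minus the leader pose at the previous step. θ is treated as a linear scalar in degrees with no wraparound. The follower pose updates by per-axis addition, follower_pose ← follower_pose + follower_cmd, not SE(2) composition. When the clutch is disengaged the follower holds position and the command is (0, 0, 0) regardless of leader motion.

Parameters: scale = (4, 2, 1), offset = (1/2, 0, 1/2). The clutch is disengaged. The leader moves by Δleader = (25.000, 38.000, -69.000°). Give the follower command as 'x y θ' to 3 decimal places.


0.000 0.000 0.000

clutch disengaged → follower holds; cmd = (0, 0, 0)


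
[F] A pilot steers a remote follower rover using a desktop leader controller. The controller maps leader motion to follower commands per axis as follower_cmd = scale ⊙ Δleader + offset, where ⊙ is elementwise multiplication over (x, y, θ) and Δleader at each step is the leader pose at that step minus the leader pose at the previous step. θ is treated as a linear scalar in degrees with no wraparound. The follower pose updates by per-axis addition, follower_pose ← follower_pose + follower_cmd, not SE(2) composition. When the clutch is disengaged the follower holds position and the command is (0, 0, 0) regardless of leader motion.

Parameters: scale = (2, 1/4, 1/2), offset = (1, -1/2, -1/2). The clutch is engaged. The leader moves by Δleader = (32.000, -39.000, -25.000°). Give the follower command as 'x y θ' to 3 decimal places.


65.000 -10.250 -13.000

axis x: 2·32.000 + 1 = 65.000
axis y: 1/4·-39.000 + -1/2 = -10.250
axis θ: 1/2·-25.000 + -1/2 = -13.000


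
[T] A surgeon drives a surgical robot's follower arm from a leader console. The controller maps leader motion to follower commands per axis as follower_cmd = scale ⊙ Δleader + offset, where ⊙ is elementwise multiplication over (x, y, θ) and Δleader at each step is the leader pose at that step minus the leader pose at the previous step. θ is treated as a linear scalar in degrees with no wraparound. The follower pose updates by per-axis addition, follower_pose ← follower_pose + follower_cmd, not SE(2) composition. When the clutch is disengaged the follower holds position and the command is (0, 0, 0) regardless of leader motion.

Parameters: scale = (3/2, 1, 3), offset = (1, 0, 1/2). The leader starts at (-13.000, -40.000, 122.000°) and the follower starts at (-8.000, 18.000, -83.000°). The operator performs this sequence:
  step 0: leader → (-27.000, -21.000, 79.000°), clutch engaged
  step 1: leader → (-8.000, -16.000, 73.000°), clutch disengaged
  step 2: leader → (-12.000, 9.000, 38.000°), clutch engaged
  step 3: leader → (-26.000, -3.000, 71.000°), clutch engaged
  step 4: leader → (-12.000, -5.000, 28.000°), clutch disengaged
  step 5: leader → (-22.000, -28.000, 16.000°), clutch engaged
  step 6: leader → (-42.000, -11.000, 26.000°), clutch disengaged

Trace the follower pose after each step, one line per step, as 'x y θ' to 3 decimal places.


step 0: Δleader=(-14.000, 19.000, -43.000°), engaged; cmd=(-20.000, 19.000, -128.500°) → follower=(-28.000, 37.000, -211.500°)
step 1: Δleader=(19.000, 5.000, -6.000°), disengaged; cmd=(0,0,0) → follower holds at (-28.000, 37.000, -211.500°)
step 2: Δleader=(-4.000, 25.000, -35.000°), engaged; cmd=(-5.000, 25.000, -104.500°) → follower=(-33.000, 62.000, -316.000°)
step 3: Δleader=(-14.000, -12.000, 33.000°), engaged; cmd=(-20.000, -12.000, 99.500°) → follower=(-53.000, 50.000, -216.500°)
step 4: Δleader=(14.000, -2.000, -43.000°), disengaged; cmd=(0,0,0) → follower holds at (-53.000, 50.000, -216.500°)
step 5: Δleader=(-10.000, -23.000, -12.000°), engaged; cmd=(-14.000, -23.000, -35.500°) → follower=(-67.000, 27.000, -252.000°)
step 6: Δleader=(-20.000, 17.000, 10.000°), disengaged; cmd=(0,0,0) → follower holds at (-67.000, 27.000, -252.000°)

-28.000 37.000 -211.500
-28.000 37.000 -211.500
-33.000 62.000 -316.000
-53.000 50.000 -216.500
-53.000 50.000 -216.500
-67.000 27.000 -252.000
-67.000 27.000 -252.000


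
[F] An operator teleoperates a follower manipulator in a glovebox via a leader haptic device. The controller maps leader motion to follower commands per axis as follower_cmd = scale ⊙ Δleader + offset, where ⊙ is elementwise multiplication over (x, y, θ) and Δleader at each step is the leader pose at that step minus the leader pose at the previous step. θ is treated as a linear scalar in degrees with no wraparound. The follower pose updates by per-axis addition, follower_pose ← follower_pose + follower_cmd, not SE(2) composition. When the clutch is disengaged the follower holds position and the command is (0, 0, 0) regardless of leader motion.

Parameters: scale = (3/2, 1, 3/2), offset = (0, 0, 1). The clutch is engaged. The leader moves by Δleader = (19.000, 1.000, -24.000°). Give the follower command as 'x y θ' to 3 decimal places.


28.500 1.000 -35.000

axis x: 3/2·19.000 + 0 = 28.500
axis y: 1·1.000 + 0 = 1.000
axis θ: 3/2·-24.000 + 1 = -35.000


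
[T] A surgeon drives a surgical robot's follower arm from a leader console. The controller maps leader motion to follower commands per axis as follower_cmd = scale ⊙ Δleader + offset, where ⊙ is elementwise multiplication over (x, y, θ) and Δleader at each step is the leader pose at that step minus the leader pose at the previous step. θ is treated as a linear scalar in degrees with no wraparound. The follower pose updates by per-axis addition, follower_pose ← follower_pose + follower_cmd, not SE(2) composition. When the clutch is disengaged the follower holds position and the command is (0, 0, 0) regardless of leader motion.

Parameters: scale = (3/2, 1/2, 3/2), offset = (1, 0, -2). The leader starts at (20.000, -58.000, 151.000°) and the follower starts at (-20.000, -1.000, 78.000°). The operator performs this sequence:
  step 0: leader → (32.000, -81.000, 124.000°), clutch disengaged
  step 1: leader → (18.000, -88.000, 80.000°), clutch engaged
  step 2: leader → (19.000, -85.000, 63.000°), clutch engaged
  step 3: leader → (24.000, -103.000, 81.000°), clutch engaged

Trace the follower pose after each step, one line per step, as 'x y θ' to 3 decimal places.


step 0: Δleader=(12.000, -23.000, -27.000°), disengaged; cmd=(0,0,0) → follower holds at (-20.000, -1.000, 78.000°)
step 1: Δleader=(-14.000, -7.000, -44.000°), engaged; cmd=(-20.000, -3.500, -68.000°) → follower=(-40.000, -4.500, 10.000°)
step 2: Δleader=(1.000, 3.000, -17.000°), engaged; cmd=(2.500, 1.500, -27.500°) → follower=(-37.500, -3.000, -17.500°)
step 3: Δleader=(5.000, -18.000, 18.000°), engaged; cmd=(8.500, -9.000, 25.000°) → follower=(-29.000, -12.000, 7.500°)

-20.000 -1.000 78.000
-40.000 -4.500 10.000
-37.500 -3.000 -17.500
-29.000 -12.000 7.500


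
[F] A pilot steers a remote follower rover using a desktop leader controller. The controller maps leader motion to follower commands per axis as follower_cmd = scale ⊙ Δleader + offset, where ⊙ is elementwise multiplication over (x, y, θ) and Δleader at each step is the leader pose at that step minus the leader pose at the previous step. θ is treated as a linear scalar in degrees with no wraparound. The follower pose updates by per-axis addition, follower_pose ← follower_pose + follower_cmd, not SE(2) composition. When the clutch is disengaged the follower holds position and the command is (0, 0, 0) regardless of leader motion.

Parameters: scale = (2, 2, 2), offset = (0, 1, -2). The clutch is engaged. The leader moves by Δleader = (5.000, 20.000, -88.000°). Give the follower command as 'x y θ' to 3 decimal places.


10.000 41.000 -178.000

axis x: 2·5.000 + 0 = 10.000
axis y: 2·20.000 + 1 = 41.000
axis θ: 2·-88.000 + -2 = -178.000


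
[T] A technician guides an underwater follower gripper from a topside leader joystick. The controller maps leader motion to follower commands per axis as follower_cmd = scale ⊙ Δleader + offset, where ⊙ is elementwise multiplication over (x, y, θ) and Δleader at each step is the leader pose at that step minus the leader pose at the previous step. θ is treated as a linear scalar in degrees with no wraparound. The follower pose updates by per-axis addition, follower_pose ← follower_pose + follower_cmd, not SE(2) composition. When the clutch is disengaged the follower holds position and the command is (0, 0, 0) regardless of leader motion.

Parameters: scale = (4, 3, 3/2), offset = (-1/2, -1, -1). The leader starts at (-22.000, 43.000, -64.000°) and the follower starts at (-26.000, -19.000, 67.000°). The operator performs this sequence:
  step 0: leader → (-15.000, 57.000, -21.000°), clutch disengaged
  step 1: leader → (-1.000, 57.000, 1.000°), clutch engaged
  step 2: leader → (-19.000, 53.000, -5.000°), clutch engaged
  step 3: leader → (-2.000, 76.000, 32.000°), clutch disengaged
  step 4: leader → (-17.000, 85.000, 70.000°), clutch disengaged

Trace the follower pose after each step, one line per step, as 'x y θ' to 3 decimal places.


-26.000 -19.000 67.000
29.500 -20.000 99.000
-43.000 -33.000 89.000
-43.000 -33.000 89.000
-43.000 -33.000 89.000

step 0: Δleader=(7.000, 14.000, 43.000°), disengaged; cmd=(0,0,0) → follower holds at (-26.000, -19.000, 67.000°)
step 1: Δleader=(14.000, 0.000, 22.000°), engaged; cmd=(55.500, -1.000, 32.000°) → follower=(29.500, -20.000, 99.000°)
step 2: Δleader=(-18.000, -4.000, -6.000°), engaged; cmd=(-72.500, -13.000, -10.000°) → follower=(-43.000, -33.000, 89.000°)
step 3: Δleader=(17.000, 23.000, 37.000°), disengaged; cmd=(0,0,0) → follower holds at (-43.000, -33.000, 89.000°)
step 4: Δleader=(-15.000, 9.000, 38.000°), disengaged; cmd=(0,0,0) → follower holds at (-43.000, -33.000, 89.000°)


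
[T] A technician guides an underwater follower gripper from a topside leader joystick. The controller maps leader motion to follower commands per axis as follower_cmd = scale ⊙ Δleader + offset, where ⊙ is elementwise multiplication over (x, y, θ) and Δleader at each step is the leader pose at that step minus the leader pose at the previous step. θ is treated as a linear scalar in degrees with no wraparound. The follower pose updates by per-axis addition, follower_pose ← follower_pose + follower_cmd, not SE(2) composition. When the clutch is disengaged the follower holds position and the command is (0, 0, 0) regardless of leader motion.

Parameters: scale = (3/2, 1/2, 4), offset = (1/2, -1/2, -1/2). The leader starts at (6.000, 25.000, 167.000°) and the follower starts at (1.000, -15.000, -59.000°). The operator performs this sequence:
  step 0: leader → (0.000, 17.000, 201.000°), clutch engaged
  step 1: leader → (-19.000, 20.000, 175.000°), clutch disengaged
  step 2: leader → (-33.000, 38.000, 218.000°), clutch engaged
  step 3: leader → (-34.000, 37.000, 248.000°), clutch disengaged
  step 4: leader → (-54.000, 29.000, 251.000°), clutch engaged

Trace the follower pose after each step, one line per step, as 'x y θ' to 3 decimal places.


-7.500 -19.500 76.500
-7.500 -19.500 76.500
-28.000 -11.000 248.000
-28.000 -11.000 248.000
-57.500 -15.500 259.500

step 0: Δleader=(-6.000, -8.000, 34.000°), engaged; cmd=(-8.500, -4.500, 135.500°) → follower=(-7.500, -19.500, 76.500°)
step 1: Δleader=(-19.000, 3.000, -26.000°), disengaged; cmd=(0,0,0) → follower holds at (-7.500, -19.500, 76.500°)
step 2: Δleader=(-14.000, 18.000, 43.000°), engaged; cmd=(-20.500, 8.500, 171.500°) → follower=(-28.000, -11.000, 248.000°)
step 3: Δleader=(-1.000, -1.000, 30.000°), disengaged; cmd=(0,0,0) → follower holds at (-28.000, -11.000, 248.000°)
step 4: Δleader=(-20.000, -8.000, 3.000°), engaged; cmd=(-29.500, -4.500, 11.500°) → follower=(-57.500, -15.500, 259.500°)


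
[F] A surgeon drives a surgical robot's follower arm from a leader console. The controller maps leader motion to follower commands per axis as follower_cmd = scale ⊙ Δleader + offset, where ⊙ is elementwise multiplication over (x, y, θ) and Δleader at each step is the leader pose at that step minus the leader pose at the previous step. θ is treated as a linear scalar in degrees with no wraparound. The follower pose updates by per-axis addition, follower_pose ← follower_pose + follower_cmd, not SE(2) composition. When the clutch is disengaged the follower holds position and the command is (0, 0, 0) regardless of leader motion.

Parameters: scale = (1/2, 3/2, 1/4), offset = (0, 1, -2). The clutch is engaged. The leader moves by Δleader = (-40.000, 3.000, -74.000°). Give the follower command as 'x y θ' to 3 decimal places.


-20.000 5.500 -20.500

axis x: 1/2·-40.000 + 0 = -20.000
axis y: 3/2·3.000 + 1 = 5.500
axis θ: 1/4·-74.000 + -2 = -20.500


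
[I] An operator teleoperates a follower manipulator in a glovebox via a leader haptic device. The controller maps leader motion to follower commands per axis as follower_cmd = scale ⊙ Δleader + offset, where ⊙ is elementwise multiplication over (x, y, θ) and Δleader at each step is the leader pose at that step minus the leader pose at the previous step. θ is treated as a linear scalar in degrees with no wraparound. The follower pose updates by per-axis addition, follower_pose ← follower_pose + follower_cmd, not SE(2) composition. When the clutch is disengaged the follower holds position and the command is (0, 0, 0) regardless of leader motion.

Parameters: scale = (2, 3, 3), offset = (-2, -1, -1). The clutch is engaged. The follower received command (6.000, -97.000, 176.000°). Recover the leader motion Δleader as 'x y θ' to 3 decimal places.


4.000 -32.000 59.000

axis x: (6.000 − -2) / (2) = 4.000
axis y: (-97.000 − -1) / (3) = -32.000
axis θ: (176.000 − -1) / (3) = 59.000


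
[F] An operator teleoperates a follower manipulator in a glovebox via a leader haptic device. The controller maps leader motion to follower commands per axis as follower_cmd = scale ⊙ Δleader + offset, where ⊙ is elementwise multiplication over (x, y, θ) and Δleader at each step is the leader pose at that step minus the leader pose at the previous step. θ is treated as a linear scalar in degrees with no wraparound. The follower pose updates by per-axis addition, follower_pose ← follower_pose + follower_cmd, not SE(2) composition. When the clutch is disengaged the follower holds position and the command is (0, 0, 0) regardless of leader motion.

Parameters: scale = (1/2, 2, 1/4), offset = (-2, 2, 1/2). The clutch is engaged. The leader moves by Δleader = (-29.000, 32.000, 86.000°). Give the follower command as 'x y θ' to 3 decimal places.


axis x: 1/2·-29.000 + -2 = -16.500
axis y: 2·32.000 + 2 = 66.000
axis θ: 1/4·86.000 + 1/2 = 22.000

-16.500 66.000 22.000


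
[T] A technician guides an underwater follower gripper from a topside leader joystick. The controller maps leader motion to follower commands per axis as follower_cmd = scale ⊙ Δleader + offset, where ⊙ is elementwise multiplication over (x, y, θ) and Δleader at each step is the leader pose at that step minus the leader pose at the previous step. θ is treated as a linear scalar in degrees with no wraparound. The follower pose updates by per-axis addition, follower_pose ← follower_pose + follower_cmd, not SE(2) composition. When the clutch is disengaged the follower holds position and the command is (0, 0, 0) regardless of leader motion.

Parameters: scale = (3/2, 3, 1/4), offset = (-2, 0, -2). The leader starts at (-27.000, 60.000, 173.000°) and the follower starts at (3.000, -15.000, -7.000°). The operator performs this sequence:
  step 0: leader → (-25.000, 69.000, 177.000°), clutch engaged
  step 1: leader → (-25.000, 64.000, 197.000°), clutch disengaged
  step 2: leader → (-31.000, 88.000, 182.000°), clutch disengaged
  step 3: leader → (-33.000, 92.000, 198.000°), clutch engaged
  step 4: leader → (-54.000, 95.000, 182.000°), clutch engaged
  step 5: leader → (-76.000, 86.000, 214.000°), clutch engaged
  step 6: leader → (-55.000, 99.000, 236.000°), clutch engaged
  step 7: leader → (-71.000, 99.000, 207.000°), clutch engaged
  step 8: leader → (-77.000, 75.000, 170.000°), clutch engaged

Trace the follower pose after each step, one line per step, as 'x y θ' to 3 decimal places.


step 0: Δleader=(2.000, 9.000, 4.000°), engaged; cmd=(1.000, 27.000, -1.000°) → follower=(4.000, 12.000, -8.000°)
step 1: Δleader=(0.000, -5.000, 20.000°), disengaged; cmd=(0,0,0) → follower holds at (4.000, 12.000, -8.000°)
step 2: Δleader=(-6.000, 24.000, -15.000°), disengaged; cmd=(0,0,0) → follower holds at (4.000, 12.000, -8.000°)
step 3: Δleader=(-2.000, 4.000, 16.000°), engaged; cmd=(-5.000, 12.000, 2.000°) → follower=(-1.000, 24.000, -6.000°)
step 4: Δleader=(-21.000, 3.000, -16.000°), engaged; cmd=(-33.500, 9.000, -6.000°) → follower=(-34.500, 33.000, -12.000°)
step 5: Δleader=(-22.000, -9.000, 32.000°), engaged; cmd=(-35.000, -27.000, 6.000°) → follower=(-69.500, 6.000, -6.000°)
step 6: Δleader=(21.000, 13.000, 22.000°), engaged; cmd=(29.500, 39.000, 3.500°) → follower=(-40.000, 45.000, -2.500°)
step 7: Δleader=(-16.000, 0.000, -29.000°), engaged; cmd=(-26.000, 0.000, -9.250°) → follower=(-66.000, 45.000, -11.750°)
step 8: Δleader=(-6.000, -24.000, -37.000°), engaged; cmd=(-11.000, -72.000, -11.250°) → follower=(-77.000, -27.000, -23.000°)

4.000 12.000 -8.000
4.000 12.000 -8.000
4.000 12.000 -8.000
-1.000 24.000 -6.000
-34.500 33.000 -12.000
-69.500 6.000 -6.000
-40.000 45.000 -2.500
-66.000 45.000 -11.750
-77.000 -27.000 -23.000


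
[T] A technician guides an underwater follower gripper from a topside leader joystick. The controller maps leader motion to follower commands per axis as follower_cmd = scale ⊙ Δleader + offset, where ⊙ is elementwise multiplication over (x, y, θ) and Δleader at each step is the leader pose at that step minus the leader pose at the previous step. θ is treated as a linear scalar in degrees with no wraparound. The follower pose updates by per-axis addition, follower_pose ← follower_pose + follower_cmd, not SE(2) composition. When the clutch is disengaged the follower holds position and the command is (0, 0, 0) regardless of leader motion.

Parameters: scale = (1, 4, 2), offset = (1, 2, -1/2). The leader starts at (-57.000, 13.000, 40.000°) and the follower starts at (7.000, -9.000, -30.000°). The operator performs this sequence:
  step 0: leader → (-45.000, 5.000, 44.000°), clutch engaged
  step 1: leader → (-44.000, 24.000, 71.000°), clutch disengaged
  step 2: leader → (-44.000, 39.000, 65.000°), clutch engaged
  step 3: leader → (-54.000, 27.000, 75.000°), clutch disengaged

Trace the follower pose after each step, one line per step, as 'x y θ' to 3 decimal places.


step 0: Δleader=(12.000, -8.000, 4.000°), engaged; cmd=(13.000, -30.000, 7.500°) → follower=(20.000, -39.000, -22.500°)
step 1: Δleader=(1.000, 19.000, 27.000°), disengaged; cmd=(0,0,0) → follower holds at (20.000, -39.000, -22.500°)
step 2: Δleader=(0.000, 15.000, -6.000°), engaged; cmd=(1.000, 62.000, -12.500°) → follower=(21.000, 23.000, -35.000°)
step 3: Δleader=(-10.000, -12.000, 10.000°), disengaged; cmd=(0,0,0) → follower holds at (21.000, 23.000, -35.000°)

20.000 -39.000 -22.500
20.000 -39.000 -22.500
21.000 23.000 -35.000
21.000 23.000 -35.000


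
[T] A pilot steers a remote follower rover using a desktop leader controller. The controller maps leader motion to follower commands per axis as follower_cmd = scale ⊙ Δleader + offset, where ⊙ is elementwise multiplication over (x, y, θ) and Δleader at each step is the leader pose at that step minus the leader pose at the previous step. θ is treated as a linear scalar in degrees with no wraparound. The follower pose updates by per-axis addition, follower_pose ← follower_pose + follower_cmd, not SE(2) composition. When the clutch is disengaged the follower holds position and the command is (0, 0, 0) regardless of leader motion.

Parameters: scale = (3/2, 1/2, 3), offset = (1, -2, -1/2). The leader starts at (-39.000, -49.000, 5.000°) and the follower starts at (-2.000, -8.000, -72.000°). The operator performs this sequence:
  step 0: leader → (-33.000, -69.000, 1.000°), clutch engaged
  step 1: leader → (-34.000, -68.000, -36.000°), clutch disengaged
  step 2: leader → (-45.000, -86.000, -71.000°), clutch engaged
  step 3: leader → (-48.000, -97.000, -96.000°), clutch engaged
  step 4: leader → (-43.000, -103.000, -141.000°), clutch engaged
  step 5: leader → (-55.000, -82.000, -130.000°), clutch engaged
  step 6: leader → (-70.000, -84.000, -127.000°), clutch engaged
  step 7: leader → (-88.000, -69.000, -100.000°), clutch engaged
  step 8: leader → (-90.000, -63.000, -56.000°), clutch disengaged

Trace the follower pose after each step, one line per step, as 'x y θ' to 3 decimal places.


8.000 -20.000 -84.500
8.000 -20.000 -84.500
-7.500 -31.000 -190.000
-11.000 -38.500 -265.500
-2.500 -43.500 -401.000
-19.500 -35.000 -368.500
-41.000 -38.000 -360.000
-67.000 -32.500 -279.500
-67.000 -32.500 -279.500

step 0: Δleader=(6.000, -20.000, -4.000°), engaged; cmd=(10.000, -12.000, -12.500°) → follower=(8.000, -20.000, -84.500°)
step 1: Δleader=(-1.000, 1.000, -37.000°), disengaged; cmd=(0,0,0) → follower holds at (8.000, -20.000, -84.500°)
step 2: Δleader=(-11.000, -18.000, -35.000°), engaged; cmd=(-15.500, -11.000, -105.500°) → follower=(-7.500, -31.000, -190.000°)
step 3: Δleader=(-3.000, -11.000, -25.000°), engaged; cmd=(-3.500, -7.500, -75.500°) → follower=(-11.000, -38.500, -265.500°)
step 4: Δleader=(5.000, -6.000, -45.000°), engaged; cmd=(8.500, -5.000, -135.500°) → follower=(-2.500, -43.500, -401.000°)
step 5: Δleader=(-12.000, 21.000, 11.000°), engaged; cmd=(-17.000, 8.500, 32.500°) → follower=(-19.500, -35.000, -368.500°)
step 6: Δleader=(-15.000, -2.000, 3.000°), engaged; cmd=(-21.500, -3.000, 8.500°) → follower=(-41.000, -38.000, -360.000°)
step 7: Δleader=(-18.000, 15.000, 27.000°), engaged; cmd=(-26.000, 5.500, 80.500°) → follower=(-67.000, -32.500, -279.500°)
step 8: Δleader=(-2.000, 6.000, 44.000°), disengaged; cmd=(0,0,0) → follower holds at (-67.000, -32.500, -279.500°)


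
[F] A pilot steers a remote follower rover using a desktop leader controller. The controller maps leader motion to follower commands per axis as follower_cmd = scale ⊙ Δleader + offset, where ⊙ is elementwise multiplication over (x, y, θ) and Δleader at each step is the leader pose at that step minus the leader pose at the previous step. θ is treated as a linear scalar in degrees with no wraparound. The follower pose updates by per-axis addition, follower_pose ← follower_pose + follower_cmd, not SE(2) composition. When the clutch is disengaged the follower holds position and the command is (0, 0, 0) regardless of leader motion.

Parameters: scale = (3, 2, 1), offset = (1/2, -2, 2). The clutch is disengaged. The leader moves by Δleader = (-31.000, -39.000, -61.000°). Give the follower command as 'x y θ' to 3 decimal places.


0.000 0.000 0.000

clutch disengaged → follower holds; cmd = (0, 0, 0)


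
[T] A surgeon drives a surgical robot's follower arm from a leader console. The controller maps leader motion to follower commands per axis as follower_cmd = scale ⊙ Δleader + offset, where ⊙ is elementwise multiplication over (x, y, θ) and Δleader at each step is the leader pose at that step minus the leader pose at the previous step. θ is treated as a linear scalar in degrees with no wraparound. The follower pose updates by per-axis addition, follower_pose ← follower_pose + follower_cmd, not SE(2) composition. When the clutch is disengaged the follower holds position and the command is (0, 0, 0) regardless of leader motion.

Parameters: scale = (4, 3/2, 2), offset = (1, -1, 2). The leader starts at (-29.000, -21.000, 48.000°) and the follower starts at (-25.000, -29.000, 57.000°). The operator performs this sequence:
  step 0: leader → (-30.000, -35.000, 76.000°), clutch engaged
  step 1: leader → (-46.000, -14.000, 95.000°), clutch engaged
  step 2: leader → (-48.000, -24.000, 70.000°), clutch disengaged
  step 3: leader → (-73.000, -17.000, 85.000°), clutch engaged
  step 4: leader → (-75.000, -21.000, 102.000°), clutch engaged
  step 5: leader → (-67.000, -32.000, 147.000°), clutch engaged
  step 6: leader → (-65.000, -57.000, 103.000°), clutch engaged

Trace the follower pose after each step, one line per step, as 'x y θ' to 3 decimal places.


step 0: Δleader=(-1.000, -14.000, 28.000°), engaged; cmd=(-3.000, -22.000, 58.000°) → follower=(-28.000, -51.000, 115.000°)
step 1: Δleader=(-16.000, 21.000, 19.000°), engaged; cmd=(-63.000, 30.500, 40.000°) → follower=(-91.000, -20.500, 155.000°)
step 2: Δleader=(-2.000, -10.000, -25.000°), disengaged; cmd=(0,0,0) → follower holds at (-91.000, -20.500, 155.000°)
step 3: Δleader=(-25.000, 7.000, 15.000°), engaged; cmd=(-99.000, 9.500, 32.000°) → follower=(-190.000, -11.000, 187.000°)
step 4: Δleader=(-2.000, -4.000, 17.000°), engaged; cmd=(-7.000, -7.000, 36.000°) → follower=(-197.000, -18.000, 223.000°)
step 5: Δleader=(8.000, -11.000, 45.000°), engaged; cmd=(33.000, -17.500, 92.000°) → follower=(-164.000, -35.500, 315.000°)
step 6: Δleader=(2.000, -25.000, -44.000°), engaged; cmd=(9.000, -38.500, -86.000°) → follower=(-155.000, -74.000, 229.000°)

-28.000 -51.000 115.000
-91.000 -20.500 155.000
-91.000 -20.500 155.000
-190.000 -11.000 187.000
-197.000 -18.000 223.000
-164.000 -35.500 315.000
-155.000 -74.000 229.000


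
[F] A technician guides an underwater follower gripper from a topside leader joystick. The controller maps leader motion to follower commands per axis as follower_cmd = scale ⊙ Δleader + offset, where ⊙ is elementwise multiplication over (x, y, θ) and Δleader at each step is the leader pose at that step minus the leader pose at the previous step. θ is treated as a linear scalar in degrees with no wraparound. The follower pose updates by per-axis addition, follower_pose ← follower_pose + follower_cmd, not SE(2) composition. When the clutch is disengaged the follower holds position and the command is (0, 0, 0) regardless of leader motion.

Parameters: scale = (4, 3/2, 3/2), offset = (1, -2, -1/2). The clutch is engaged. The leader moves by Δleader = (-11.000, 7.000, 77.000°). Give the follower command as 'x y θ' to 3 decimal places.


-43.000 8.500 115.000

axis x: 4·-11.000 + 1 = -43.000
axis y: 3/2·7.000 + -2 = 8.500
axis θ: 3/2·77.000 + -1/2 = 115.000


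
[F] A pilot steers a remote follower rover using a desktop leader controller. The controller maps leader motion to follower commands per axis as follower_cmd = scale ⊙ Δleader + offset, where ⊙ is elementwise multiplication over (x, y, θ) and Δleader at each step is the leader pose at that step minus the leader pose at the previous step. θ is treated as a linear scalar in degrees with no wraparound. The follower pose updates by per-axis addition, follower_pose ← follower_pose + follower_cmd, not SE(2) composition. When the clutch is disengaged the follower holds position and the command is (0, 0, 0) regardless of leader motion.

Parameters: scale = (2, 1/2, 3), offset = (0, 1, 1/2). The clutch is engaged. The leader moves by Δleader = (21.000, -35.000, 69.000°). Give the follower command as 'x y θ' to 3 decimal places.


42.000 -16.500 207.500

axis x: 2·21.000 + 0 = 42.000
axis y: 1/2·-35.000 + 1 = -16.500
axis θ: 3·69.000 + 1/2 = 207.500


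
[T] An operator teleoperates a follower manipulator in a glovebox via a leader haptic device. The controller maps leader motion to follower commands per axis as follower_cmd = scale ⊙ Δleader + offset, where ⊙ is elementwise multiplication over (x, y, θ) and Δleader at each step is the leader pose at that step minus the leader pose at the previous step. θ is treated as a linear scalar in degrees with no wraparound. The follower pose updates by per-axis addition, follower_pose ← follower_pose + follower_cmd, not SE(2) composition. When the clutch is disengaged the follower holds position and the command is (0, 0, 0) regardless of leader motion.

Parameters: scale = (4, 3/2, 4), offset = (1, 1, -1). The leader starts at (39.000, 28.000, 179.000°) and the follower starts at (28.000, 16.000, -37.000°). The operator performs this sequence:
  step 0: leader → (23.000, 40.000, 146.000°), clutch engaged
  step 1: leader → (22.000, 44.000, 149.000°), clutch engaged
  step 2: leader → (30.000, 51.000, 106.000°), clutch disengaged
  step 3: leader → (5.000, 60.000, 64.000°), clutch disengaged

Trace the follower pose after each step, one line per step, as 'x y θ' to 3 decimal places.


step 0: Δleader=(-16.000, 12.000, -33.000°), engaged; cmd=(-63.000, 19.000, -133.000°) → follower=(-35.000, 35.000, -170.000°)
step 1: Δleader=(-1.000, 4.000, 3.000°), engaged; cmd=(-3.000, 7.000, 11.000°) → follower=(-38.000, 42.000, -159.000°)
step 2: Δleader=(8.000, 7.000, -43.000°), disengaged; cmd=(0,0,0) → follower holds at (-38.000, 42.000, -159.000°)
step 3: Δleader=(-25.000, 9.000, -42.000°), disengaged; cmd=(0,0,0) → follower holds at (-38.000, 42.000, -159.000°)

-35.000 35.000 -170.000
-38.000 42.000 -159.000
-38.000 42.000 -159.000
-38.000 42.000 -159.000


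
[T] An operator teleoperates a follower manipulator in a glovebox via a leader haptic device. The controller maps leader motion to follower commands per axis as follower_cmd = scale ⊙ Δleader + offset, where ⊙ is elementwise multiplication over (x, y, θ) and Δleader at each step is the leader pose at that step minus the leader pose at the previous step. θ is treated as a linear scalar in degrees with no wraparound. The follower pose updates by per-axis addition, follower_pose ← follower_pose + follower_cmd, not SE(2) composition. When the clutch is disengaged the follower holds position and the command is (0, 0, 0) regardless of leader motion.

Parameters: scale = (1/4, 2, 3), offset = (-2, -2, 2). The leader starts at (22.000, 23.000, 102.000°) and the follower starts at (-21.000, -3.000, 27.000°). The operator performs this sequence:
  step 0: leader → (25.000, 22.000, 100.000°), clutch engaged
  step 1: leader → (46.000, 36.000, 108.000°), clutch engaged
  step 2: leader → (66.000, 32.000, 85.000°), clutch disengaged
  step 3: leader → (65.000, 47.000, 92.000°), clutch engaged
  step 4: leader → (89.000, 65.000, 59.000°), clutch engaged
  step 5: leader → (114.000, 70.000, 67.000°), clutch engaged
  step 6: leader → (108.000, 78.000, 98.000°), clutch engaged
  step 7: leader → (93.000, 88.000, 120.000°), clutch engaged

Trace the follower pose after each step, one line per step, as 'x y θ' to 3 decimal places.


-22.250 -7.000 23.000
-19.000 19.000 49.000
-19.000 19.000 49.000
-21.250 47.000 72.000
-17.250 81.000 -25.000
-13.000 89.000 1.000
-16.500 103.000 96.000
-22.250 121.000 164.000

step 0: Δleader=(3.000, -1.000, -2.000°), engaged; cmd=(-1.250, -4.000, -4.000°) → follower=(-22.250, -7.000, 23.000°)
step 1: Δleader=(21.000, 14.000, 8.000°), engaged; cmd=(3.250, 26.000, 26.000°) → follower=(-19.000, 19.000, 49.000°)
step 2: Δleader=(20.000, -4.000, -23.000°), disengaged; cmd=(0,0,0) → follower holds at (-19.000, 19.000, 49.000°)
step 3: Δleader=(-1.000, 15.000, 7.000°), engaged; cmd=(-2.250, 28.000, 23.000°) → follower=(-21.250, 47.000, 72.000°)
step 4: Δleader=(24.000, 18.000, -33.000°), engaged; cmd=(4.000, 34.000, -97.000°) → follower=(-17.250, 81.000, -25.000°)
step 5: Δleader=(25.000, 5.000, 8.000°), engaged; cmd=(4.250, 8.000, 26.000°) → follower=(-13.000, 89.000, 1.000°)
step 6: Δleader=(-6.000, 8.000, 31.000°), engaged; cmd=(-3.500, 14.000, 95.000°) → follower=(-16.500, 103.000, 96.000°)
step 7: Δleader=(-15.000, 10.000, 22.000°), engaged; cmd=(-5.750, 18.000, 68.000°) → follower=(-22.250, 121.000, 164.000°)
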